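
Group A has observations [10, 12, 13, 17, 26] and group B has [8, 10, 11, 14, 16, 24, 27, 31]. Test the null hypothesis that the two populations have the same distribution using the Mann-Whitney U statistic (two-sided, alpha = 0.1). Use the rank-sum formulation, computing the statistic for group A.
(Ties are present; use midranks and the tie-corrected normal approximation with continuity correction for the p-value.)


Step 1: Combine and sort all 13 observations; assign midranks.
sorted (value, group): (8,Y), (10,X), (10,Y), (11,Y), (12,X), (13,X), (14,Y), (16,Y), (17,X), (24,Y), (26,X), (27,Y), (31,Y)
ranks: 8->1, 10->2.5, 10->2.5, 11->4, 12->5, 13->6, 14->7, 16->8, 17->9, 24->10, 26->11, 27->12, 31->13
Step 2: Rank sum for X: R1 = 2.5 + 5 + 6 + 9 + 11 = 33.5.
Step 3: U_X = R1 - n1(n1+1)/2 = 33.5 - 5*6/2 = 33.5 - 15 = 18.5.
       U_Y = n1*n2 - U_X = 40 - 18.5 = 21.5.
Step 4: Ties are present, so use the tie-corrected normal approximation (with continuity correction) for the p-value.
Step 5: p-value = 0.883458; compare to alpha = 0.1. fail to reject H0.

U_X = 18.5, p = 0.883458, fail to reject H0 at alpha = 0.1.


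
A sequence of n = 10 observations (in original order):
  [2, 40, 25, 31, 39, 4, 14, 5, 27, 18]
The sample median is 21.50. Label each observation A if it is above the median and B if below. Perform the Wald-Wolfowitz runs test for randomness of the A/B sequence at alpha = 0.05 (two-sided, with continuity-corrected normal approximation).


Step 1: Compute median = 21.50; label A = above, B = below.
Labels in order: BAAAABBBAB  (n_A = 5, n_B = 5)
Step 2: Count runs R = 5.
Step 3: Under H0 (random ordering), E[R] = 2*n_A*n_B/(n_A+n_B) + 1 = 2*5*5/10 + 1 = 6.0000.
        Var[R] = 2*n_A*n_B*(2*n_A*n_B - n_A - n_B) / ((n_A+n_B)^2 * (n_A+n_B-1)) = 2000/900 = 2.2222.
        SD[R] = 1.4907.
Step 4: Continuity-corrected z = (R + 0.5 - E[R]) / SD[R] = (5 + 0.5 - 6.0000) / 1.4907 = -0.3354.
Step 5: Two-sided p-value via normal approximation = 2*(1 - Phi(|z|)) = 0.737316.
Step 6: alpha = 0.05. fail to reject H0.

R = 5, z = -0.3354, p = 0.737316, fail to reject H0.


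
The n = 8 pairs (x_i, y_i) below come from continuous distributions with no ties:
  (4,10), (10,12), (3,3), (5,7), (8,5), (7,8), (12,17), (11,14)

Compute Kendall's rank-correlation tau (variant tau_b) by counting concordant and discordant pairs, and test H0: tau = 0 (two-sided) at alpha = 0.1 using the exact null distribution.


Step 1: Enumerate the 28 unordered pairs (i,j) with i<j and classify each by sign(x_j-x_i) * sign(y_j-y_i).
  (1,2):dx=+6,dy=+2->C; (1,3):dx=-1,dy=-7->C; (1,4):dx=+1,dy=-3->D; (1,5):dx=+4,dy=-5->D
  (1,6):dx=+3,dy=-2->D; (1,7):dx=+8,dy=+7->C; (1,8):dx=+7,dy=+4->C; (2,3):dx=-7,dy=-9->C
  (2,4):dx=-5,dy=-5->C; (2,5):dx=-2,dy=-7->C; (2,6):dx=-3,dy=-4->C; (2,7):dx=+2,dy=+5->C
  (2,8):dx=+1,dy=+2->C; (3,4):dx=+2,dy=+4->C; (3,5):dx=+5,dy=+2->C; (3,6):dx=+4,dy=+5->C
  (3,7):dx=+9,dy=+14->C; (3,8):dx=+8,dy=+11->C; (4,5):dx=+3,dy=-2->D; (4,6):dx=+2,dy=+1->C
  (4,7):dx=+7,dy=+10->C; (4,8):dx=+6,dy=+7->C; (5,6):dx=-1,dy=+3->D; (5,7):dx=+4,dy=+12->C
  (5,8):dx=+3,dy=+9->C; (6,7):dx=+5,dy=+9->C; (6,8):dx=+4,dy=+6->C; (7,8):dx=-1,dy=-3->C
Step 2: C = 23, D = 5, total pairs = 28.
Step 3: tau = (C - D)/(n(n-1)/2) = (23 - 5)/28 = 0.642857.
Step 4: Exact two-sided p-value (enumerate n! = 40320 permutations of y under H0): p = 0.031151.
Step 5: alpha = 0.1. reject H0.

tau_b = 0.6429 (C=23, D=5), p = 0.031151, reject H0.


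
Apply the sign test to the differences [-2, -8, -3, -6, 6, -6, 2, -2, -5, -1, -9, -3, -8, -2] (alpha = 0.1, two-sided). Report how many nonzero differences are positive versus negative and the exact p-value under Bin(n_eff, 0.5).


Step 1: Discard zero differences. Original n = 14; n_eff = number of nonzero differences = 14.
Nonzero differences (with sign): -2, -8, -3, -6, +6, -6, +2, -2, -5, -1, -9, -3, -8, -2
Step 2: Count signs: positive = 2, negative = 12.
Step 3: Under H0: P(positive) = 0.5, so the number of positives S ~ Bin(14, 0.5).
Step 4: Two-sided exact p-value = sum of Bin(14,0.5) probabilities at or below the observed probability = 0.012939.
Step 5: alpha = 0.1. reject H0.

n_eff = 14, pos = 2, neg = 12, p = 0.012939, reject H0.


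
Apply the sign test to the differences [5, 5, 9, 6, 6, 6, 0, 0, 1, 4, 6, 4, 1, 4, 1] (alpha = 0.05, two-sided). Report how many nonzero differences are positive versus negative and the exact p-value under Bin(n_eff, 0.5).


Step 1: Discard zero differences. Original n = 15; n_eff = number of nonzero differences = 13.
Nonzero differences (with sign): +5, +5, +9, +6, +6, +6, +1, +4, +6, +4, +1, +4, +1
Step 2: Count signs: positive = 13, negative = 0.
Step 3: Under H0: P(positive) = 0.5, so the number of positives S ~ Bin(13, 0.5).
Step 4: Two-sided exact p-value = sum of Bin(13,0.5) probabilities at or below the observed probability = 0.000244.
Step 5: alpha = 0.05. reject H0.

n_eff = 13, pos = 13, neg = 0, p = 0.000244, reject H0.


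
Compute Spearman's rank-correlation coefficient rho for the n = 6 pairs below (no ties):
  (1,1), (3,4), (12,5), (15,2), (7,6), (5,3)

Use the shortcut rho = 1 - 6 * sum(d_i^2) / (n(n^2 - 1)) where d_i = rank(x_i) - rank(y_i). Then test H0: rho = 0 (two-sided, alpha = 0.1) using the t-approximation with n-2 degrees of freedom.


Step 1: Rank x and y separately (midranks; no ties here).
rank(x): 1->1, 3->2, 12->5, 15->6, 7->4, 5->3
rank(y): 1->1, 4->4, 5->5, 2->2, 6->6, 3->3
Step 2: d_i = R_x(i) - R_y(i); compute d_i^2.
  (1-1)^2=0, (2-4)^2=4, (5-5)^2=0, (6-2)^2=16, (4-6)^2=4, (3-3)^2=0
sum(d^2) = 24.
Step 3: rho = 1 - 6*24 / (6*(6^2 - 1)) = 1 - 144/210 = 0.314286.
Step 4: Under H0, t = rho * sqrt((n-2)/(1-rho^2)) = 0.6621 ~ t(4).
Step 5: Two-sided p-value from the t-distribution with 4 df = 0.544093.
Step 6: alpha = 0.1. fail to reject H0.

rho = 0.3143, p = 0.544093, fail to reject H0 at alpha = 0.1.


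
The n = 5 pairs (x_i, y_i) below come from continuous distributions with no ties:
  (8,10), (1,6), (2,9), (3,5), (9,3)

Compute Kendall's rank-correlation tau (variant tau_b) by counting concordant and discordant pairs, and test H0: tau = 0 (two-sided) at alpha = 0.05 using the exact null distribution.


Step 1: Enumerate the 10 unordered pairs (i,j) with i<j and classify each by sign(x_j-x_i) * sign(y_j-y_i).
  (1,2):dx=-7,dy=-4->C; (1,3):dx=-6,dy=-1->C; (1,4):dx=-5,dy=-5->C; (1,5):dx=+1,dy=-7->D
  (2,3):dx=+1,dy=+3->C; (2,4):dx=+2,dy=-1->D; (2,5):dx=+8,dy=-3->D; (3,4):dx=+1,dy=-4->D
  (3,5):dx=+7,dy=-6->D; (4,5):dx=+6,dy=-2->D
Step 2: C = 4, D = 6, total pairs = 10.
Step 3: tau = (C - D)/(n(n-1)/2) = (4 - 6)/10 = -0.200000.
Step 4: Exact two-sided p-value (enumerate n! = 120 permutations of y under H0): p = 0.816667.
Step 5: alpha = 0.05. fail to reject H0.

tau_b = -0.2000 (C=4, D=6), p = 0.816667, fail to reject H0.


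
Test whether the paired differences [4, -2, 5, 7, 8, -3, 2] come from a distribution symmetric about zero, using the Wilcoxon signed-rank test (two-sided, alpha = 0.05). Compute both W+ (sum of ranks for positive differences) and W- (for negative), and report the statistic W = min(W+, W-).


Step 1: Drop any zero differences (none here) and take |d_i|.
|d| = [4, 2, 5, 7, 8, 3, 2]
Step 2: Midrank |d_i| (ties get averaged ranks).
ranks: |4|->4, |2|->1.5, |5|->5, |7|->6, |8|->7, |3|->3, |2|->1.5
Step 3: Attach original signs; sum ranks with positive sign and with negative sign.
W+ = 4 + 5 + 6 + 7 + 1.5 = 23.5
W- = 1.5 + 3 = 4.5
(Check: W+ + W- = 28 should equal n(n+1)/2 = 28.)
Step 4: Test statistic W = min(W+, W-) = 4.5.
Step 5: Ties in |d|, so use the tie-corrected normal approximation.
        E[W] = n(n+1)/4 = 7*8/4 = 14.
        Tie groups: |d|=2 (t=2); sum(t^3 - t) = 6.
        Var[W] = n(n+1)(2n+1)/24 - sum(t^3-t)/48 = 840/24 - 6/48 = 34.875.
        z = (W - E[W]) / sqrt(Var[W]) = (4.5 - 14) / 5.9055 = -1.6087.
        Two-sided p = 2*Phi(z) = 0.107689.
Step 6: alpha = 0.05. fail to reject H0.

W+ = 23.5, W- = 4.5, W = min = 4.5, p = 0.107689, fail to reject H0.


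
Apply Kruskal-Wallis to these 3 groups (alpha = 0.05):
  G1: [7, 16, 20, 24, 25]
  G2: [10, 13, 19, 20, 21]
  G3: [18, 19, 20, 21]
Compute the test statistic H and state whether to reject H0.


Step 1: Combine all N = 14 observations and assign midranks.
sorted (value, group, rank): (7,G1,1), (10,G2,2), (13,G2,3), (16,G1,4), (18,G3,5), (19,G2,6.5), (19,G3,6.5), (20,G1,9), (20,G2,9), (20,G3,9), (21,G2,11.5), (21,G3,11.5), (24,G1,13), (25,G1,14)
Step 2: Sum ranks within each group.
R_1 = 41 (n_1 = 5)
R_2 = 32 (n_2 = 5)
R_3 = 32 (n_3 = 4)
Step 3: H = 12/(N(N+1)) * sum(R_i^2/n_i) - 3(N+1)
     = 12/(14*15) * (41^2/5 + 32^2/5 + 32^2/4) - 3*15
     = 0.057143 * 797 - 45
     = 0.542857.
Step 4: Ties present; correction factor C = 1 - 36/(14^3 - 14) = 0.986813. Corrected H = 0.542857 / 0.986813 = 0.550111.
Step 5: Under H0, H ~ chi^2(2); p-value = 0.759530.
Step 6: alpha = 0.05. fail to reject H0.

H = 0.5501, df = 2, p = 0.759530, fail to reject H0.


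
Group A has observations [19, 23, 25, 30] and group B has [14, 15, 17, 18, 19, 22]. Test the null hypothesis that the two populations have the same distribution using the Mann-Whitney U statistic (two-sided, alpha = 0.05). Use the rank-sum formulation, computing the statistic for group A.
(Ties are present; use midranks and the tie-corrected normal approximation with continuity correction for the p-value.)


Step 1: Combine and sort all 10 observations; assign midranks.
sorted (value, group): (14,Y), (15,Y), (17,Y), (18,Y), (19,X), (19,Y), (22,Y), (23,X), (25,X), (30,X)
ranks: 14->1, 15->2, 17->3, 18->4, 19->5.5, 19->5.5, 22->7, 23->8, 25->9, 30->10
Step 2: Rank sum for X: R1 = 5.5 + 8 + 9 + 10 = 32.5.
Step 3: U_X = R1 - n1(n1+1)/2 = 32.5 - 4*5/2 = 32.5 - 10 = 22.5.
       U_Y = n1*n2 - U_X = 24 - 22.5 = 1.5.
Step 4: Ties are present, so use the tie-corrected normal approximation (with continuity correction) for the p-value.
Step 5: p-value = 0.032476; compare to alpha = 0.05. reject H0.

U_X = 22.5, p = 0.032476, reject H0 at alpha = 0.05.


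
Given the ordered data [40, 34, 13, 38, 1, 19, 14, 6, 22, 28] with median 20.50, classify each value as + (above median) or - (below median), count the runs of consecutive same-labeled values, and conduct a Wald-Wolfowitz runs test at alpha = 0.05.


Step 1: Compute median = 20.50; label A = above, B = below.
Labels in order: AABABBBBAA  (n_A = 5, n_B = 5)
Step 2: Count runs R = 5.
Step 3: Under H0 (random ordering), E[R] = 2*n_A*n_B/(n_A+n_B) + 1 = 2*5*5/10 + 1 = 6.0000.
        Var[R] = 2*n_A*n_B*(2*n_A*n_B - n_A - n_B) / ((n_A+n_B)^2 * (n_A+n_B-1)) = 2000/900 = 2.2222.
        SD[R] = 1.4907.
Step 4: Continuity-corrected z = (R + 0.5 - E[R]) / SD[R] = (5 + 0.5 - 6.0000) / 1.4907 = -0.3354.
Step 5: Two-sided p-value via normal approximation = 2*(1 - Phi(|z|)) = 0.737316.
Step 6: alpha = 0.05. fail to reject H0.

R = 5, z = -0.3354, p = 0.737316, fail to reject H0.


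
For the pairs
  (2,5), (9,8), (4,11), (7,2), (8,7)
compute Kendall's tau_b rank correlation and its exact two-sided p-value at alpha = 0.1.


Step 1: Enumerate the 10 unordered pairs (i,j) with i<j and classify each by sign(x_j-x_i) * sign(y_j-y_i).
  (1,2):dx=+7,dy=+3->C; (1,3):dx=+2,dy=+6->C; (1,4):dx=+5,dy=-3->D; (1,5):dx=+6,dy=+2->C
  (2,3):dx=-5,dy=+3->D; (2,4):dx=-2,dy=-6->C; (2,5):dx=-1,dy=-1->C; (3,4):dx=+3,dy=-9->D
  (3,5):dx=+4,dy=-4->D; (4,5):dx=+1,dy=+5->C
Step 2: C = 6, D = 4, total pairs = 10.
Step 3: tau = (C - D)/(n(n-1)/2) = (6 - 4)/10 = 0.200000.
Step 4: Exact two-sided p-value (enumerate n! = 120 permutations of y under H0): p = 0.816667.
Step 5: alpha = 0.1. fail to reject H0.

tau_b = 0.2000 (C=6, D=4), p = 0.816667, fail to reject H0.


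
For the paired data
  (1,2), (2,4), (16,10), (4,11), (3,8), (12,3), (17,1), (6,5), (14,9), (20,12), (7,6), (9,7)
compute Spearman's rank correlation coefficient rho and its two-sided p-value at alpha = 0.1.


Step 1: Rank x and y separately (midranks; no ties here).
rank(x): 1->1, 2->2, 16->10, 4->4, 3->3, 12->8, 17->11, 6->5, 14->9, 20->12, 7->6, 9->7
rank(y): 2->2, 4->4, 10->10, 11->11, 8->8, 3->3, 1->1, 5->5, 9->9, 12->12, 6->6, 7->7
Step 2: d_i = R_x(i) - R_y(i); compute d_i^2.
  (1-2)^2=1, (2-4)^2=4, (10-10)^2=0, (4-11)^2=49, (3-8)^2=25, (8-3)^2=25, (11-1)^2=100, (5-5)^2=0, (9-9)^2=0, (12-12)^2=0, (6-6)^2=0, (7-7)^2=0
sum(d^2) = 204.
Step 3: rho = 1 - 6*204 / (12*(12^2 - 1)) = 1 - 1224/1716 = 0.286713.
Step 4: Under H0, t = rho * sqrt((n-2)/(1-rho^2)) = 0.9464 ~ t(10).
Step 5: Two-sided p-value from the t-distribution with 10 df = 0.366251.
Step 6: alpha = 0.1. fail to reject H0.

rho = 0.2867, p = 0.366251, fail to reject H0 at alpha = 0.1.


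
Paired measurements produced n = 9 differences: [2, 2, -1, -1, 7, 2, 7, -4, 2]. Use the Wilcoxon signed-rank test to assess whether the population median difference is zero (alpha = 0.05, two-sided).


Step 1: Drop any zero differences (none here) and take |d_i|.
|d| = [2, 2, 1, 1, 7, 2, 7, 4, 2]
Step 2: Midrank |d_i| (ties get averaged ranks).
ranks: |2|->4.5, |2|->4.5, |1|->1.5, |1|->1.5, |7|->8.5, |2|->4.5, |7|->8.5, |4|->7, |2|->4.5
Step 3: Attach original signs; sum ranks with positive sign and with negative sign.
W+ = 4.5 + 4.5 + 8.5 + 4.5 + 8.5 + 4.5 = 35
W- = 1.5 + 1.5 + 7 = 10
(Check: W+ + W- = 45 should equal n(n+1)/2 = 45.)
Step 4: Test statistic W = min(W+, W-) = 10.
Step 5: Ties in |d|, so use the tie-corrected normal approximation.
        E[W] = n(n+1)/4 = 9*10/4 = 22.5.
        Tie groups: |d|=1 (t=2), |d|=2 (t=4), |d|=7 (t=2); sum(t^3 - t) = 72.
        Var[W] = n(n+1)(2n+1)/24 - sum(t^3-t)/48 = 1710/24 - 72/48 = 69.75.
        z = (W - E[W]) / sqrt(Var[W]) = (10 - 22.5) / 8.3516 = -1.4967.
        Two-sided p = 2*Phi(z) = 0.134469.
Step 6: alpha = 0.05. fail to reject H0.

W+ = 35, W- = 10, W = min = 10, p = 0.134469, fail to reject H0.


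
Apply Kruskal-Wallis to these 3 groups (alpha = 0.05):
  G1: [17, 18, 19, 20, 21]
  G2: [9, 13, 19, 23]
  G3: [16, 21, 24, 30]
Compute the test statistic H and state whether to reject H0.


Step 1: Combine all N = 13 observations and assign midranks.
sorted (value, group, rank): (9,G2,1), (13,G2,2), (16,G3,3), (17,G1,4), (18,G1,5), (19,G1,6.5), (19,G2,6.5), (20,G1,8), (21,G1,9.5), (21,G3,9.5), (23,G2,11), (24,G3,12), (30,G3,13)
Step 2: Sum ranks within each group.
R_1 = 33 (n_1 = 5)
R_2 = 20.5 (n_2 = 4)
R_3 = 37.5 (n_3 = 4)
Step 3: H = 12/(N(N+1)) * sum(R_i^2/n_i) - 3(N+1)
     = 12/(13*14) * (33^2/5 + 20.5^2/4 + 37.5^2/4) - 3*14
     = 0.065934 * 674.425 - 42
     = 2.467582.
Step 4: Ties present; correction factor C = 1 - 12/(13^3 - 13) = 0.994505. Corrected H = 2.467582 / 0.994505 = 2.481215.
Step 5: Under H0, H ~ chi^2(2); p-value = 0.289208.
Step 6: alpha = 0.05. fail to reject H0.

H = 2.4812, df = 2, p = 0.289208, fail to reject H0.


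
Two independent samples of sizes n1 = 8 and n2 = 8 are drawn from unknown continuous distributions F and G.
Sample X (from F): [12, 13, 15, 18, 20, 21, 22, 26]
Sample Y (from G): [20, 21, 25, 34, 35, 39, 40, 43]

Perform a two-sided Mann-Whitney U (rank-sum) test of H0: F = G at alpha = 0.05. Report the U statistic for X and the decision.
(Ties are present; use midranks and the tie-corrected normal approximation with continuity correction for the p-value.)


Step 1: Combine and sort all 16 observations; assign midranks.
sorted (value, group): (12,X), (13,X), (15,X), (18,X), (20,X), (20,Y), (21,X), (21,Y), (22,X), (25,Y), (26,X), (34,Y), (35,Y), (39,Y), (40,Y), (43,Y)
ranks: 12->1, 13->2, 15->3, 18->4, 20->5.5, 20->5.5, 21->7.5, 21->7.5, 22->9, 25->10, 26->11, 34->12, 35->13, 39->14, 40->15, 43->16
Step 2: Rank sum for X: R1 = 1 + 2 + 3 + 4 + 5.5 + 7.5 + 9 + 11 = 43.
Step 3: U_X = R1 - n1(n1+1)/2 = 43 - 8*9/2 = 43 - 36 = 7.
       U_Y = n1*n2 - U_X = 64 - 7 = 57.
Step 4: Ties are present, so use the tie-corrected normal approximation (with continuity correction) for the p-value.
Step 5: p-value = 0.009972; compare to alpha = 0.05. reject H0.

U_X = 7, p = 0.009972, reject H0 at alpha = 0.05.


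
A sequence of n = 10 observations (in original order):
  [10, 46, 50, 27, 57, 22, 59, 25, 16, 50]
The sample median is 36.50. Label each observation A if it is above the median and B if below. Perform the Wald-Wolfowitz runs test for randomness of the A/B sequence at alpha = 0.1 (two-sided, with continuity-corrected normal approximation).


Step 1: Compute median = 36.50; label A = above, B = below.
Labels in order: BAABABABBA  (n_A = 5, n_B = 5)
Step 2: Count runs R = 8.
Step 3: Under H0 (random ordering), E[R] = 2*n_A*n_B/(n_A+n_B) + 1 = 2*5*5/10 + 1 = 6.0000.
        Var[R] = 2*n_A*n_B*(2*n_A*n_B - n_A - n_B) / ((n_A+n_B)^2 * (n_A+n_B-1)) = 2000/900 = 2.2222.
        SD[R] = 1.4907.
Step 4: Continuity-corrected z = (R - 0.5 - E[R]) / SD[R] = (8 - 0.5 - 6.0000) / 1.4907 = 1.0062.
Step 5: Two-sided p-value via normal approximation = 2*(1 - Phi(|z|)) = 0.314305.
Step 6: alpha = 0.1. fail to reject H0.

R = 8, z = 1.0062, p = 0.314305, fail to reject H0.


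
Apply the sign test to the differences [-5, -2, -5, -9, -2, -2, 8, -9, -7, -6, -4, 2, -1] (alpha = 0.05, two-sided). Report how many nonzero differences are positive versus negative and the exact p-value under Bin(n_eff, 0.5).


Step 1: Discard zero differences. Original n = 13; n_eff = number of nonzero differences = 13.
Nonzero differences (with sign): -5, -2, -5, -9, -2, -2, +8, -9, -7, -6, -4, +2, -1
Step 2: Count signs: positive = 2, negative = 11.
Step 3: Under H0: P(positive) = 0.5, so the number of positives S ~ Bin(13, 0.5).
Step 4: Two-sided exact p-value = sum of Bin(13,0.5) probabilities at or below the observed probability = 0.022461.
Step 5: alpha = 0.05. reject H0.

n_eff = 13, pos = 2, neg = 11, p = 0.022461, reject H0.


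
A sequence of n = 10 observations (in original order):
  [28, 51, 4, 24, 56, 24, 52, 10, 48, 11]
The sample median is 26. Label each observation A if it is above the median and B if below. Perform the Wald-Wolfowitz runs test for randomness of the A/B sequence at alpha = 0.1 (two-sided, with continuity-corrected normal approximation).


Step 1: Compute median = 26; label A = above, B = below.
Labels in order: AABBABABAB  (n_A = 5, n_B = 5)
Step 2: Count runs R = 8.
Step 3: Under H0 (random ordering), E[R] = 2*n_A*n_B/(n_A+n_B) + 1 = 2*5*5/10 + 1 = 6.0000.
        Var[R] = 2*n_A*n_B*(2*n_A*n_B - n_A - n_B) / ((n_A+n_B)^2 * (n_A+n_B-1)) = 2000/900 = 2.2222.
        SD[R] = 1.4907.
Step 4: Continuity-corrected z = (R - 0.5 - E[R]) / SD[R] = (8 - 0.5 - 6.0000) / 1.4907 = 1.0062.
Step 5: Two-sided p-value via normal approximation = 2*(1 - Phi(|z|)) = 0.314305.
Step 6: alpha = 0.1. fail to reject H0.

R = 8, z = 1.0062, p = 0.314305, fail to reject H0.


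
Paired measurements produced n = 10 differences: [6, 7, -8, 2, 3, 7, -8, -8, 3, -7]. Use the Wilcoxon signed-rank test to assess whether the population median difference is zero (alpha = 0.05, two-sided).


Step 1: Drop any zero differences (none here) and take |d_i|.
|d| = [6, 7, 8, 2, 3, 7, 8, 8, 3, 7]
Step 2: Midrank |d_i| (ties get averaged ranks).
ranks: |6|->4, |7|->6, |8|->9, |2|->1, |3|->2.5, |7|->6, |8|->9, |8|->9, |3|->2.5, |7|->6
Step 3: Attach original signs; sum ranks with positive sign and with negative sign.
W+ = 4 + 6 + 1 + 2.5 + 6 + 2.5 = 22
W- = 9 + 9 + 9 + 6 = 33
(Check: W+ + W- = 55 should equal n(n+1)/2 = 55.)
Step 4: Test statistic W = min(W+, W-) = 22.
Step 5: Ties in |d|, so use the tie-corrected normal approximation.
        E[W] = n(n+1)/4 = 10*11/4 = 27.5.
        Tie groups: |d|=3 (t=2), |d|=7 (t=3), |d|=8 (t=3); sum(t^3 - t) = 54.
        Var[W] = n(n+1)(2n+1)/24 - sum(t^3-t)/48 = 2310/24 - 54/48 = 95.125.
        z = (W - E[W]) / sqrt(Var[W]) = (22 - 27.5) / 9.7532 = -0.5639.
        Two-sided p = 2*Phi(z) = 0.572810.
Step 6: alpha = 0.05. fail to reject H0.

W+ = 22, W- = 33, W = min = 22, p = 0.572810, fail to reject H0.


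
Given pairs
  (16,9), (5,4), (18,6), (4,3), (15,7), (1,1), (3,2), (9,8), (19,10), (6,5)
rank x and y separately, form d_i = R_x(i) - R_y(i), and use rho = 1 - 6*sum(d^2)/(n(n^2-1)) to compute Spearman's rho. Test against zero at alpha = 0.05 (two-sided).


Step 1: Rank x and y separately (midranks; no ties here).
rank(x): 16->8, 5->4, 18->9, 4->3, 15->7, 1->1, 3->2, 9->6, 19->10, 6->5
rank(y): 9->9, 4->4, 6->6, 3->3, 7->7, 1->1, 2->2, 8->8, 10->10, 5->5
Step 2: d_i = R_x(i) - R_y(i); compute d_i^2.
  (8-9)^2=1, (4-4)^2=0, (9-6)^2=9, (3-3)^2=0, (7-7)^2=0, (1-1)^2=0, (2-2)^2=0, (6-8)^2=4, (10-10)^2=0, (5-5)^2=0
sum(d^2) = 14.
Step 3: rho = 1 - 6*14 / (10*(10^2 - 1)) = 1 - 84/990 = 0.915152.
Step 4: Under H0, t = rho * sqrt((n-2)/(1-rho^2)) = 6.4212 ~ t(8).
Step 5: Two-sided p-value from the t-distribution with 8 df = 0.000204.
Step 6: alpha = 0.05. reject H0.

rho = 0.9152, p = 0.000204, reject H0 at alpha = 0.05.


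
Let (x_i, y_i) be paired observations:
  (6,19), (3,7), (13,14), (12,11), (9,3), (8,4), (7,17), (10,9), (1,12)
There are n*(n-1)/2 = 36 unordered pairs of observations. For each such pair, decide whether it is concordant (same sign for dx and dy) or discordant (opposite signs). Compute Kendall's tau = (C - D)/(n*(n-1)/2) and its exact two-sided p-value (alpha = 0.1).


Step 1: Enumerate the 36 unordered pairs (i,j) with i<j and classify each by sign(x_j-x_i) * sign(y_j-y_i).
  (1,2):dx=-3,dy=-12->C; (1,3):dx=+7,dy=-5->D; (1,4):dx=+6,dy=-8->D; (1,5):dx=+3,dy=-16->D
  (1,6):dx=+2,dy=-15->D; (1,7):dx=+1,dy=-2->D; (1,8):dx=+4,dy=-10->D; (1,9):dx=-5,dy=-7->C
  (2,3):dx=+10,dy=+7->C; (2,4):dx=+9,dy=+4->C; (2,5):dx=+6,dy=-4->D; (2,6):dx=+5,dy=-3->D
  (2,7):dx=+4,dy=+10->C; (2,8):dx=+7,dy=+2->C; (2,9):dx=-2,dy=+5->D; (3,4):dx=-1,dy=-3->C
  (3,5):dx=-4,dy=-11->C; (3,6):dx=-5,dy=-10->C; (3,7):dx=-6,dy=+3->D; (3,8):dx=-3,dy=-5->C
  (3,9):dx=-12,dy=-2->C; (4,5):dx=-3,dy=-8->C; (4,6):dx=-4,dy=-7->C; (4,7):dx=-5,dy=+6->D
  (4,8):dx=-2,dy=-2->C; (4,9):dx=-11,dy=+1->D; (5,6):dx=-1,dy=+1->D; (5,7):dx=-2,dy=+14->D
  (5,8):dx=+1,dy=+6->C; (5,9):dx=-8,dy=+9->D; (6,7):dx=-1,dy=+13->D; (6,8):dx=+2,dy=+5->C
  (6,9):dx=-7,dy=+8->D; (7,8):dx=+3,dy=-8->D; (7,9):dx=-6,dy=-5->C; (8,9):dx=-9,dy=+3->D
Step 2: C = 17, D = 19, total pairs = 36.
Step 3: tau = (C - D)/(n(n-1)/2) = (17 - 19)/36 = -0.055556.
Step 4: Exact two-sided p-value (enumerate n! = 362880 permutations of y under H0): p = 0.919455.
Step 5: alpha = 0.1. fail to reject H0.

tau_b = -0.0556 (C=17, D=19), p = 0.919455, fail to reject H0.


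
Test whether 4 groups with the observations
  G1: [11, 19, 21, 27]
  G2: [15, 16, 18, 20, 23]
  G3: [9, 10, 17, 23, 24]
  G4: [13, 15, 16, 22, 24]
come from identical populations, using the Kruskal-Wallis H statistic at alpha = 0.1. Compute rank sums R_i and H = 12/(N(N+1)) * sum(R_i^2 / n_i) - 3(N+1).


Step 1: Combine all N = 19 observations and assign midranks.
sorted (value, group, rank): (9,G3,1), (10,G3,2), (11,G1,3), (13,G4,4), (15,G2,5.5), (15,G4,5.5), (16,G2,7.5), (16,G4,7.5), (17,G3,9), (18,G2,10), (19,G1,11), (20,G2,12), (21,G1,13), (22,G4,14), (23,G2,15.5), (23,G3,15.5), (24,G3,17.5), (24,G4,17.5), (27,G1,19)
Step 2: Sum ranks within each group.
R_1 = 46 (n_1 = 4)
R_2 = 50.5 (n_2 = 5)
R_3 = 45 (n_3 = 5)
R_4 = 48.5 (n_4 = 5)
Step 3: H = 12/(N(N+1)) * sum(R_i^2/n_i) - 3(N+1)
     = 12/(19*20) * (46^2/4 + 50.5^2/5 + 45^2/5 + 48.5^2/5) - 3*20
     = 0.031579 * 1914.5 - 60
     = 0.457895.
Step 4: Ties present; correction factor C = 1 - 24/(19^3 - 19) = 0.996491. Corrected H = 0.457895 / 0.996491 = 0.459507.
Step 5: Under H0, H ~ chi^2(3); p-value = 0.927693.
Step 6: alpha = 0.1. fail to reject H0.

H = 0.4595, df = 3, p = 0.927693, fail to reject H0.


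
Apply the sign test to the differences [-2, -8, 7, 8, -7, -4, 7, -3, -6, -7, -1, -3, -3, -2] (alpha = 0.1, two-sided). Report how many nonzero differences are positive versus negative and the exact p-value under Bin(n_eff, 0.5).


Step 1: Discard zero differences. Original n = 14; n_eff = number of nonzero differences = 14.
Nonzero differences (with sign): -2, -8, +7, +8, -7, -4, +7, -3, -6, -7, -1, -3, -3, -2
Step 2: Count signs: positive = 3, negative = 11.
Step 3: Under H0: P(positive) = 0.5, so the number of positives S ~ Bin(14, 0.5).
Step 4: Two-sided exact p-value = sum of Bin(14,0.5) probabilities at or below the observed probability = 0.057373.
Step 5: alpha = 0.1. reject H0.

n_eff = 14, pos = 3, neg = 11, p = 0.057373, reject H0.


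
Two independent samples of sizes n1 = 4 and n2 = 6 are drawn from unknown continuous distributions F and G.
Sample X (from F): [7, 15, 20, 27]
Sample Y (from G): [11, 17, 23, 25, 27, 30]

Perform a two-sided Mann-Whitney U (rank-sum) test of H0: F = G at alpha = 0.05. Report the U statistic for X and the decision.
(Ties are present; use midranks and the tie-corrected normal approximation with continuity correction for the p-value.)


Step 1: Combine and sort all 10 observations; assign midranks.
sorted (value, group): (7,X), (11,Y), (15,X), (17,Y), (20,X), (23,Y), (25,Y), (27,X), (27,Y), (30,Y)
ranks: 7->1, 11->2, 15->3, 17->4, 20->5, 23->6, 25->7, 27->8.5, 27->8.5, 30->10
Step 2: Rank sum for X: R1 = 1 + 3 + 5 + 8.5 = 17.5.
Step 3: U_X = R1 - n1(n1+1)/2 = 17.5 - 4*5/2 = 17.5 - 10 = 7.5.
       U_Y = n1*n2 - U_X = 24 - 7.5 = 16.5.
Step 4: Ties are present, so use the tie-corrected normal approximation (with continuity correction) for the p-value.
Step 5: p-value = 0.392330; compare to alpha = 0.05. fail to reject H0.

U_X = 7.5, p = 0.392330, fail to reject H0 at alpha = 0.05.


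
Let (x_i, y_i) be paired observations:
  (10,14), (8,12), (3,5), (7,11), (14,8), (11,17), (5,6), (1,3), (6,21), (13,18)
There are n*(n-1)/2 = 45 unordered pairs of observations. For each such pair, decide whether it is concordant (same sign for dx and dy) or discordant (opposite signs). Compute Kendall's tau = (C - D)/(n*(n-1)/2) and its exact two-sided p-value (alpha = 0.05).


Step 1: Enumerate the 45 unordered pairs (i,j) with i<j and classify each by sign(x_j-x_i) * sign(y_j-y_i).
  (1,2):dx=-2,dy=-2->C; (1,3):dx=-7,dy=-9->C; (1,4):dx=-3,dy=-3->C; (1,5):dx=+4,dy=-6->D
  (1,6):dx=+1,dy=+3->C; (1,7):dx=-5,dy=-8->C; (1,8):dx=-9,dy=-11->C; (1,9):dx=-4,dy=+7->D
  (1,10):dx=+3,dy=+4->C; (2,3):dx=-5,dy=-7->C; (2,4):dx=-1,dy=-1->C; (2,5):dx=+6,dy=-4->D
  (2,6):dx=+3,dy=+5->C; (2,7):dx=-3,dy=-6->C; (2,8):dx=-7,dy=-9->C; (2,9):dx=-2,dy=+9->D
  (2,10):dx=+5,dy=+6->C; (3,4):dx=+4,dy=+6->C; (3,5):dx=+11,dy=+3->C; (3,6):dx=+8,dy=+12->C
  (3,7):dx=+2,dy=+1->C; (3,8):dx=-2,dy=-2->C; (3,9):dx=+3,dy=+16->C; (3,10):dx=+10,dy=+13->C
  (4,5):dx=+7,dy=-3->D; (4,6):dx=+4,dy=+6->C; (4,7):dx=-2,dy=-5->C; (4,8):dx=-6,dy=-8->C
  (4,9):dx=-1,dy=+10->D; (4,10):dx=+6,dy=+7->C; (5,6):dx=-3,dy=+9->D; (5,7):dx=-9,dy=-2->C
  (5,8):dx=-13,dy=-5->C; (5,9):dx=-8,dy=+13->D; (5,10):dx=-1,dy=+10->D; (6,7):dx=-6,dy=-11->C
  (6,8):dx=-10,dy=-14->C; (6,9):dx=-5,dy=+4->D; (6,10):dx=+2,dy=+1->C; (7,8):dx=-4,dy=-3->C
  (7,9):dx=+1,dy=+15->C; (7,10):dx=+8,dy=+12->C; (8,9):dx=+5,dy=+18->C; (8,10):dx=+12,dy=+15->C
  (9,10):dx=+7,dy=-3->D
Step 2: C = 34, D = 11, total pairs = 45.
Step 3: tau = (C - D)/(n(n-1)/2) = (34 - 11)/45 = 0.511111.
Step 4: Exact two-sided p-value (enumerate n! = 3628800 permutations of y under H0): p = 0.046623.
Step 5: alpha = 0.05. reject H0.

tau_b = 0.5111 (C=34, D=11), p = 0.046623, reject H0.


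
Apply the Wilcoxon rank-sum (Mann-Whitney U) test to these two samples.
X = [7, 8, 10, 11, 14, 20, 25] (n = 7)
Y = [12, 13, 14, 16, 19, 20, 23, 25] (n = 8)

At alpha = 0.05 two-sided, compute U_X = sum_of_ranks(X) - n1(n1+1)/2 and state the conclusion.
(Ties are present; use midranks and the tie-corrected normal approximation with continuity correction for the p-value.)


Step 1: Combine and sort all 15 observations; assign midranks.
sorted (value, group): (7,X), (8,X), (10,X), (11,X), (12,Y), (13,Y), (14,X), (14,Y), (16,Y), (19,Y), (20,X), (20,Y), (23,Y), (25,X), (25,Y)
ranks: 7->1, 8->2, 10->3, 11->4, 12->5, 13->6, 14->7.5, 14->7.5, 16->9, 19->10, 20->11.5, 20->11.5, 23->13, 25->14.5, 25->14.5
Step 2: Rank sum for X: R1 = 1 + 2 + 3 + 4 + 7.5 + 11.5 + 14.5 = 43.5.
Step 3: U_X = R1 - n1(n1+1)/2 = 43.5 - 7*8/2 = 43.5 - 28 = 15.5.
       U_Y = n1*n2 - U_X = 56 - 15.5 = 40.5.
Step 4: Ties are present, so use the tie-corrected normal approximation (with continuity correction) for the p-value.
Step 5: p-value = 0.163782; compare to alpha = 0.05. fail to reject H0.

U_X = 15.5, p = 0.163782, fail to reject H0 at alpha = 0.05.


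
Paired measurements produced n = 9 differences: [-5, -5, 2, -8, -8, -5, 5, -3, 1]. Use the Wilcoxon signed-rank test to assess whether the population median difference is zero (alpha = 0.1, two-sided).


Step 1: Drop any zero differences (none here) and take |d_i|.
|d| = [5, 5, 2, 8, 8, 5, 5, 3, 1]
Step 2: Midrank |d_i| (ties get averaged ranks).
ranks: |5|->5.5, |5|->5.5, |2|->2, |8|->8.5, |8|->8.5, |5|->5.5, |5|->5.5, |3|->3, |1|->1
Step 3: Attach original signs; sum ranks with positive sign and with negative sign.
W+ = 2 + 5.5 + 1 = 8.5
W- = 5.5 + 5.5 + 8.5 + 8.5 + 5.5 + 3 = 36.5
(Check: W+ + W- = 45 should equal n(n+1)/2 = 45.)
Step 4: Test statistic W = min(W+, W-) = 8.5.
Step 5: Ties in |d|, so use the tie-corrected normal approximation.
        E[W] = n(n+1)/4 = 9*10/4 = 22.5.
        Tie groups: |d|=5 (t=4), |d|=8 (t=2); sum(t^3 - t) = 66.
        Var[W] = n(n+1)(2n+1)/24 - sum(t^3-t)/48 = 1710/24 - 66/48 = 69.875.
        z = (W - E[W]) / sqrt(Var[W]) = (8.5 - 22.5) / 8.3591 = -1.6748.
        Two-sided p = 2*Phi(z) = 0.093970.
Step 6: alpha = 0.1. reject H0.

W+ = 8.5, W- = 36.5, W = min = 8.5, p = 0.093970, reject H0.


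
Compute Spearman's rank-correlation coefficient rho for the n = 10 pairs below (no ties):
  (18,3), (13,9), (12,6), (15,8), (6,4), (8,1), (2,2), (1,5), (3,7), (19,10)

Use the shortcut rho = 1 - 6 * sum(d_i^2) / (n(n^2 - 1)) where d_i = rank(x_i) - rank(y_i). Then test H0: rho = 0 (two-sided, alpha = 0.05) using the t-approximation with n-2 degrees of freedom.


Step 1: Rank x and y separately (midranks; no ties here).
rank(x): 18->9, 13->7, 12->6, 15->8, 6->4, 8->5, 2->2, 1->1, 3->3, 19->10
rank(y): 3->3, 9->9, 6->6, 8->8, 4->4, 1->1, 2->2, 5->5, 7->7, 10->10
Step 2: d_i = R_x(i) - R_y(i); compute d_i^2.
  (9-3)^2=36, (7-9)^2=4, (6-6)^2=0, (8-8)^2=0, (4-4)^2=0, (5-1)^2=16, (2-2)^2=0, (1-5)^2=16, (3-7)^2=16, (10-10)^2=0
sum(d^2) = 88.
Step 3: rho = 1 - 6*88 / (10*(10^2 - 1)) = 1 - 528/990 = 0.466667.
Step 4: Under H0, t = rho * sqrt((n-2)/(1-rho^2)) = 1.4924 ~ t(8).
Step 5: Two-sided p-value from the t-distribution with 8 df = 0.173939.
Step 6: alpha = 0.05. fail to reject H0.

rho = 0.4667, p = 0.173939, fail to reject H0 at alpha = 0.05.


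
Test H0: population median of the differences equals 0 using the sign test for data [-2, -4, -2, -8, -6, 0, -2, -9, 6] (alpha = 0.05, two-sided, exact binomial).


Step 1: Discard zero differences. Original n = 9; n_eff = number of nonzero differences = 8.
Nonzero differences (with sign): -2, -4, -2, -8, -6, -2, -9, +6
Step 2: Count signs: positive = 1, negative = 7.
Step 3: Under H0: P(positive) = 0.5, so the number of positives S ~ Bin(8, 0.5).
Step 4: Two-sided exact p-value = sum of Bin(8,0.5) probabilities at or below the observed probability = 0.070312.
Step 5: alpha = 0.05. fail to reject H0.

n_eff = 8, pos = 1, neg = 7, p = 0.070312, fail to reject H0.


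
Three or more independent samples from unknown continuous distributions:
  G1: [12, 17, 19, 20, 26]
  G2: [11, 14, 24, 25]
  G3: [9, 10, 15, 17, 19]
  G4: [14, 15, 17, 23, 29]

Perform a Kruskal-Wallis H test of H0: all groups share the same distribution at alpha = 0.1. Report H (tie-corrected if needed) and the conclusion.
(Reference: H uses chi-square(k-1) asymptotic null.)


Step 1: Combine all N = 19 observations and assign midranks.
sorted (value, group, rank): (9,G3,1), (10,G3,2), (11,G2,3), (12,G1,4), (14,G2,5.5), (14,G4,5.5), (15,G3,7.5), (15,G4,7.5), (17,G1,10), (17,G3,10), (17,G4,10), (19,G1,12.5), (19,G3,12.5), (20,G1,14), (23,G4,15), (24,G2,16), (25,G2,17), (26,G1,18), (29,G4,19)
Step 2: Sum ranks within each group.
R_1 = 58.5 (n_1 = 5)
R_2 = 41.5 (n_2 = 4)
R_3 = 33 (n_3 = 5)
R_4 = 57 (n_4 = 5)
Step 3: H = 12/(N(N+1)) * sum(R_i^2/n_i) - 3(N+1)
     = 12/(19*20) * (58.5^2/5 + 41.5^2/4 + 33^2/5 + 57^2/5) - 3*20
     = 0.031579 * 1982.61 - 60
     = 2.608816.
Step 4: Ties present; correction factor C = 1 - 42/(19^3 - 19) = 0.993860. Corrected H = 2.608816 / 0.993860 = 2.624934.
Step 5: Under H0, H ~ chi^2(3); p-value = 0.453135.
Step 6: alpha = 0.1. fail to reject H0.

H = 2.6249, df = 3, p = 0.453135, fail to reject H0.


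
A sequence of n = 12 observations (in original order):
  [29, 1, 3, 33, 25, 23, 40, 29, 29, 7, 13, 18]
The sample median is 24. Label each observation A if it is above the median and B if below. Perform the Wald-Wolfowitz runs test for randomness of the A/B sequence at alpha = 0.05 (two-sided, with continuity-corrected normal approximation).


Step 1: Compute median = 24; label A = above, B = below.
Labels in order: ABBAABAAABBB  (n_A = 6, n_B = 6)
Step 2: Count runs R = 6.
Step 3: Under H0 (random ordering), E[R] = 2*n_A*n_B/(n_A+n_B) + 1 = 2*6*6/12 + 1 = 7.0000.
        Var[R] = 2*n_A*n_B*(2*n_A*n_B - n_A - n_B) / ((n_A+n_B)^2 * (n_A+n_B-1)) = 4320/1584 = 2.7273.
        SD[R] = 1.6514.
Step 4: Continuity-corrected z = (R + 0.5 - E[R]) / SD[R] = (6 + 0.5 - 7.0000) / 1.6514 = -0.3028.
Step 5: Two-sided p-value via normal approximation = 2*(1 - Phi(|z|)) = 0.762069.
Step 6: alpha = 0.05. fail to reject H0.

R = 6, z = -0.3028, p = 0.762069, fail to reject H0.


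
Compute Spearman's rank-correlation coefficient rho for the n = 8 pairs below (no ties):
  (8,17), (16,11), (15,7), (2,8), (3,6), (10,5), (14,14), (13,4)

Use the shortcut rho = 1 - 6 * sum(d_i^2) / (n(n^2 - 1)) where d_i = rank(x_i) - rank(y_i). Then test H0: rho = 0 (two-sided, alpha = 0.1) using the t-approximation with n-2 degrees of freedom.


Step 1: Rank x and y separately (midranks; no ties here).
rank(x): 8->3, 16->8, 15->7, 2->1, 3->2, 10->4, 14->6, 13->5
rank(y): 17->8, 11->6, 7->4, 8->5, 6->3, 5->2, 14->7, 4->1
Step 2: d_i = R_x(i) - R_y(i); compute d_i^2.
  (3-8)^2=25, (8-6)^2=4, (7-4)^2=9, (1-5)^2=16, (2-3)^2=1, (4-2)^2=4, (6-7)^2=1, (5-1)^2=16
sum(d^2) = 76.
Step 3: rho = 1 - 6*76 / (8*(8^2 - 1)) = 1 - 456/504 = 0.095238.
Step 4: Under H0, t = rho * sqrt((n-2)/(1-rho^2)) = 0.2343 ~ t(6).
Step 5: Two-sided p-value from the t-distribution with 6 df = 0.822505.
Step 6: alpha = 0.1. fail to reject H0.

rho = 0.0952, p = 0.822505, fail to reject H0 at alpha = 0.1.


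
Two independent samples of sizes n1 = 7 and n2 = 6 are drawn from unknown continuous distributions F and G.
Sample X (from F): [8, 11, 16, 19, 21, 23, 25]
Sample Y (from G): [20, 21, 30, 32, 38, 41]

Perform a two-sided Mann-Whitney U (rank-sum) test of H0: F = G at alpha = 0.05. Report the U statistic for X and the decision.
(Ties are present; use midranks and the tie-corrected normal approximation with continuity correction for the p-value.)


Step 1: Combine and sort all 13 observations; assign midranks.
sorted (value, group): (8,X), (11,X), (16,X), (19,X), (20,Y), (21,X), (21,Y), (23,X), (25,X), (30,Y), (32,Y), (38,Y), (41,Y)
ranks: 8->1, 11->2, 16->3, 19->4, 20->5, 21->6.5, 21->6.5, 23->8, 25->9, 30->10, 32->11, 38->12, 41->13
Step 2: Rank sum for X: R1 = 1 + 2 + 3 + 4 + 6.5 + 8 + 9 = 33.5.
Step 3: U_X = R1 - n1(n1+1)/2 = 33.5 - 7*8/2 = 33.5 - 28 = 5.5.
       U_Y = n1*n2 - U_X = 42 - 5.5 = 36.5.
Step 4: Ties are present, so use the tie-corrected normal approximation (with continuity correction) for the p-value.
Step 5: p-value = 0.031888; compare to alpha = 0.05. reject H0.

U_X = 5.5, p = 0.031888, reject H0 at alpha = 0.05.


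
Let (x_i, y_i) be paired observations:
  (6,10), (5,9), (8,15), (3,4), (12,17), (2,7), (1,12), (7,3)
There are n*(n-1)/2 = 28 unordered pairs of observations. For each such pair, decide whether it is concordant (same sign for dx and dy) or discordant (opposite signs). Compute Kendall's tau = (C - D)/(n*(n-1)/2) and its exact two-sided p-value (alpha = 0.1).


Step 1: Enumerate the 28 unordered pairs (i,j) with i<j and classify each by sign(x_j-x_i) * sign(y_j-y_i).
  (1,2):dx=-1,dy=-1->C; (1,3):dx=+2,dy=+5->C; (1,4):dx=-3,dy=-6->C; (1,5):dx=+6,dy=+7->C
  (1,6):dx=-4,dy=-3->C; (1,7):dx=-5,dy=+2->D; (1,8):dx=+1,dy=-7->D; (2,3):dx=+3,dy=+6->C
  (2,4):dx=-2,dy=-5->C; (2,5):dx=+7,dy=+8->C; (2,6):dx=-3,dy=-2->C; (2,7):dx=-4,dy=+3->D
  (2,8):dx=+2,dy=-6->D; (3,4):dx=-5,dy=-11->C; (3,5):dx=+4,dy=+2->C; (3,6):dx=-6,dy=-8->C
  (3,7):dx=-7,dy=-3->C; (3,8):dx=-1,dy=-12->C; (4,5):dx=+9,dy=+13->C; (4,6):dx=-1,dy=+3->D
  (4,7):dx=-2,dy=+8->D; (4,8):dx=+4,dy=-1->D; (5,6):dx=-10,dy=-10->C; (5,7):dx=-11,dy=-5->C
  (5,8):dx=-5,dy=-14->C; (6,7):dx=-1,dy=+5->D; (6,8):dx=+5,dy=-4->D; (7,8):dx=+6,dy=-9->D
Step 2: C = 18, D = 10, total pairs = 28.
Step 3: tau = (C - D)/(n(n-1)/2) = (18 - 10)/28 = 0.285714.
Step 4: Exact two-sided p-value (enumerate n! = 40320 permutations of y under H0): p = 0.398760.
Step 5: alpha = 0.1. fail to reject H0.

tau_b = 0.2857 (C=18, D=10), p = 0.398760, fail to reject H0.


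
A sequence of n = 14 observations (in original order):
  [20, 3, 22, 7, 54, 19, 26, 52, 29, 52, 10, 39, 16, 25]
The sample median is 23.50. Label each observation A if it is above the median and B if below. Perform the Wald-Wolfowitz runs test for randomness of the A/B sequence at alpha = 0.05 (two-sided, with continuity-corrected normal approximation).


Step 1: Compute median = 23.50; label A = above, B = below.
Labels in order: BBBBABAAAABABA  (n_A = 7, n_B = 7)
Step 2: Count runs R = 8.
Step 3: Under H0 (random ordering), E[R] = 2*n_A*n_B/(n_A+n_B) + 1 = 2*7*7/14 + 1 = 8.0000.
        Var[R] = 2*n_A*n_B*(2*n_A*n_B - n_A - n_B) / ((n_A+n_B)^2 * (n_A+n_B-1)) = 8232/2548 = 3.2308.
        SD[R] = 1.7974.
Step 4: R = E[R], so z = 0 with no continuity correction.
Step 5: Two-sided p-value via normal approximation = 2*(1 - Phi(|z|)) = 1.000000.
Step 6: alpha = 0.05. fail to reject H0.

R = 8, z = 0.0000, p = 1.000000, fail to reject H0.


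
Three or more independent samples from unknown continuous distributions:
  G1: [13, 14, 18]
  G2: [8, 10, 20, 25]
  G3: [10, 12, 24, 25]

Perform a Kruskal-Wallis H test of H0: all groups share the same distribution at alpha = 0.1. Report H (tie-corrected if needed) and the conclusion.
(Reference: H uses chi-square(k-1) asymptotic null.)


Step 1: Combine all N = 11 observations and assign midranks.
sorted (value, group, rank): (8,G2,1), (10,G2,2.5), (10,G3,2.5), (12,G3,4), (13,G1,5), (14,G1,6), (18,G1,7), (20,G2,8), (24,G3,9), (25,G2,10.5), (25,G3,10.5)
Step 2: Sum ranks within each group.
R_1 = 18 (n_1 = 3)
R_2 = 22 (n_2 = 4)
R_3 = 26 (n_3 = 4)
Step 3: H = 12/(N(N+1)) * sum(R_i^2/n_i) - 3(N+1)
     = 12/(11*12) * (18^2/3 + 22^2/4 + 26^2/4) - 3*12
     = 0.090909 * 398 - 36
     = 0.181818.
Step 4: Ties present; correction factor C = 1 - 12/(11^3 - 11) = 0.990909. Corrected H = 0.181818 / 0.990909 = 0.183486.
Step 5: Under H0, H ~ chi^2(2); p-value = 0.912339.
Step 6: alpha = 0.1. fail to reject H0.

H = 0.1835, df = 2, p = 0.912339, fail to reject H0.


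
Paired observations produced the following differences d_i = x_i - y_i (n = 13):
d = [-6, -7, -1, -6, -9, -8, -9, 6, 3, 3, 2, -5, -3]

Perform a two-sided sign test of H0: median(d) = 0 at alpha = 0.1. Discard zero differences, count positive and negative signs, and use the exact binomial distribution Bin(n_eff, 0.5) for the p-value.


Step 1: Discard zero differences. Original n = 13; n_eff = number of nonzero differences = 13.
Nonzero differences (with sign): -6, -7, -1, -6, -9, -8, -9, +6, +3, +3, +2, -5, -3
Step 2: Count signs: positive = 4, negative = 9.
Step 3: Under H0: P(positive) = 0.5, so the number of positives S ~ Bin(13, 0.5).
Step 4: Two-sided exact p-value = sum of Bin(13,0.5) probabilities at or below the observed probability = 0.266846.
Step 5: alpha = 0.1. fail to reject H0.

n_eff = 13, pos = 4, neg = 9, p = 0.266846, fail to reject H0.


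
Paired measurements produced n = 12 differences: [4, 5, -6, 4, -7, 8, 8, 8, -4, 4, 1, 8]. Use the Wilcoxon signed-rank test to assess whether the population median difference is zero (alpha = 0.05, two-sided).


Step 1: Drop any zero differences (none here) and take |d_i|.
|d| = [4, 5, 6, 4, 7, 8, 8, 8, 4, 4, 1, 8]
Step 2: Midrank |d_i| (ties get averaged ranks).
ranks: |4|->3.5, |5|->6, |6|->7, |4|->3.5, |7|->8, |8|->10.5, |8|->10.5, |8|->10.5, |4|->3.5, |4|->3.5, |1|->1, |8|->10.5
Step 3: Attach original signs; sum ranks with positive sign and with negative sign.
W+ = 3.5 + 6 + 3.5 + 10.5 + 10.5 + 10.5 + 3.5 + 1 + 10.5 = 59.5
W- = 7 + 8 + 3.5 = 18.5
(Check: W+ + W- = 78 should equal n(n+1)/2 = 78.)
Step 4: Test statistic W = min(W+, W-) = 18.5.
Step 5: Ties in |d|, so use the tie-corrected normal approximation.
        E[W] = n(n+1)/4 = 12*13/4 = 39.
        Tie groups: |d|=4 (t=4), |d|=8 (t=4); sum(t^3 - t) = 120.
        Var[W] = n(n+1)(2n+1)/24 - sum(t^3-t)/48 = 3900/24 - 120/48 = 160.
        z = (W - E[W]) / sqrt(Var[W]) = (18.5 - 39) / 12.6491 = -1.6207.
        Two-sided p = 2*Phi(z) = 0.105089.
Step 6: alpha = 0.05. fail to reject H0.

W+ = 59.5, W- = 18.5, W = min = 18.5, p = 0.105089, fail to reject H0.
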